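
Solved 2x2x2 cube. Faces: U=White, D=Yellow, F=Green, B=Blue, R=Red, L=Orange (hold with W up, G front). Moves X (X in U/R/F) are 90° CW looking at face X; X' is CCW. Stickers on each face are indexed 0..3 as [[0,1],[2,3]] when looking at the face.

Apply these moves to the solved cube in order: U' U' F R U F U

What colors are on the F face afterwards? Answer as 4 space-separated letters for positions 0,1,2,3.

After move 1 (U'): U=WWWW F=OOGG R=GGRR B=RRBB L=BBOO
After move 2 (U'): U=WWWW F=BBGG R=OORR B=GGBB L=RROO
After move 3 (F): F=GBGB U=WWOR R=WOWR D=ROYY L=RYOY
After move 4 (R): R=WWRO U=WBOB F=GOGY D=RBYG B=RGWB
After move 5 (U): U=OWBB F=WWGY R=RGRO B=RYWB L=GOOY
After move 6 (F): F=GWYW U=OWYO R=BGBO D=RRYG L=GROB
After move 7 (U): U=YOOW F=BGYW R=RYBO B=GRWB L=GWOB
Query: F face = BGYW

Answer: B G Y W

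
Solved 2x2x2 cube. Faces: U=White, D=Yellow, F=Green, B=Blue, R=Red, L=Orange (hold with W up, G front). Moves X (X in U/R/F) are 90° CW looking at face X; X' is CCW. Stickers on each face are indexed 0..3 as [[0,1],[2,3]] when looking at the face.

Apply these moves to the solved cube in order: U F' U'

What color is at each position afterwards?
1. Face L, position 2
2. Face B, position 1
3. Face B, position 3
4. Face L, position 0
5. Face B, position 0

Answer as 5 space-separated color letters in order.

After move 1 (U): U=WWWW F=RRGG R=BBRR B=OOBB L=GGOO
After move 2 (F'): F=RGRG U=WWBR R=YBYR D=GOYY L=GWOW
After move 3 (U'): U=WRWB F=GWRG R=RGYR B=YBBB L=OOOW
Query 1: L[2] = O
Query 2: B[1] = B
Query 3: B[3] = B
Query 4: L[0] = O
Query 5: B[0] = Y

Answer: O B B O Y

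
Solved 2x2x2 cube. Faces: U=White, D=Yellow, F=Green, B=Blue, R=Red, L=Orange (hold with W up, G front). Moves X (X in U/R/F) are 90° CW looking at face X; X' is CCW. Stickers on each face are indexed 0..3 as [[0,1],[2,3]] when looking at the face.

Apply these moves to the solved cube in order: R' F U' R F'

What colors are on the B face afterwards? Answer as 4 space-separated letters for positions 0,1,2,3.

Answer: O R O B

Derivation:
After move 1 (R'): R=RRRR U=WBWB F=GWGW D=YGYG B=YBYB
After move 2 (F): F=GGWW U=WBOO R=WRBR D=RRYG L=OYOG
After move 3 (U'): U=BOWO F=OYWW R=GGBR B=WRYB L=YBOG
After move 4 (R): R=BGRG U=BYWW F=ORWG D=RYYW B=OROB
After move 5 (F'): F=RGOW U=BYBR R=YGRG D=BGYW L=YWOW
Query: B face = OROB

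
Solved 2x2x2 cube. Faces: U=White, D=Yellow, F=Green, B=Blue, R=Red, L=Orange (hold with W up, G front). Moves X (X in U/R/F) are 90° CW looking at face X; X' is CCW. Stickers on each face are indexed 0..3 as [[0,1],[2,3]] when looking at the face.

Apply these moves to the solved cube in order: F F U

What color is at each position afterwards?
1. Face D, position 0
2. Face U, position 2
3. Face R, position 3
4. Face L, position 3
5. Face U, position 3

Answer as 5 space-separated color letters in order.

After move 1 (F): F=GGGG U=WWOO R=WRWR D=RRYY L=OYOY
After move 2 (F): F=GGGG U=WWYY R=OROR D=WWYY L=OROR
After move 3 (U): U=YWYW F=ORGG R=BBOR B=ORBB L=GGOR
Query 1: D[0] = W
Query 2: U[2] = Y
Query 3: R[3] = R
Query 4: L[3] = R
Query 5: U[3] = W

Answer: W Y R R W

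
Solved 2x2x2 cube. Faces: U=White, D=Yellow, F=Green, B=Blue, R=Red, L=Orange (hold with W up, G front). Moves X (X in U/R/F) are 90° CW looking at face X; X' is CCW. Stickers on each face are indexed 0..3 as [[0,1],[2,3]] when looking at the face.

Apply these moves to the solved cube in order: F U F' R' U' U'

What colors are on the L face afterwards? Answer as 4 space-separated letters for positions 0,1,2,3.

After move 1 (F): F=GGGG U=WWOO R=WRWR D=RRYY L=OYOY
After move 2 (U): U=OWOW F=WRGG R=BBWR B=OYBB L=GGOY
After move 3 (F'): F=RGWG U=OWBW R=RBRR D=GYYY L=GWOO
After move 4 (R'): R=BRRR U=OBBO F=RWWW D=GGYG B=YYYB
After move 5 (U'): U=BOOB F=GWWW R=RWRR B=BRYB L=YYOO
After move 6 (U'): U=OBBO F=YYWW R=GWRR B=RWYB L=BROO
Query: L face = BROO

Answer: B R O O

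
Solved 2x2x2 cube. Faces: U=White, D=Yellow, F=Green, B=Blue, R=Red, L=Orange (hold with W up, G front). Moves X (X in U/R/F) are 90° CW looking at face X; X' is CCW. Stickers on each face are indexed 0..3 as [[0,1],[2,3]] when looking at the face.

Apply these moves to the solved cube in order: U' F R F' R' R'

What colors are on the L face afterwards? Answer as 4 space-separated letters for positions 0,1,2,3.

Answer: B O O O

Derivation:
After move 1 (U'): U=WWWW F=OOGG R=GGRR B=RRBB L=BBOO
After move 2 (F): F=GOGO U=WWOB R=WGWR D=RGYY L=BYOY
After move 3 (R): R=WWRG U=WOOO F=GGGY D=RBYR B=BRWB
After move 4 (F'): F=GYGG U=WOWR R=BWRG D=YYYR L=BOOO
After move 5 (R'): R=WGBR U=WWWB F=GOGR D=YYYG B=RRYB
After move 6 (R'): R=GRWB U=WYWR F=GWGB D=YOYR B=GRYB
Query: L face = BOOO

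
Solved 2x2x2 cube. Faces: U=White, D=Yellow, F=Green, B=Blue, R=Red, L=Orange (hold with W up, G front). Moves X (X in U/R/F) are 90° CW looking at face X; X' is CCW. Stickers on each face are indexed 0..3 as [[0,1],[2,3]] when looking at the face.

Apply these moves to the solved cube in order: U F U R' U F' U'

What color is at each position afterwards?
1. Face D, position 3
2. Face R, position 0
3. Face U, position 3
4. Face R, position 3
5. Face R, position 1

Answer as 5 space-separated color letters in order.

Answer: R R Y W W

Derivation:
After move 1 (U): U=WWWW F=RRGG R=BBRR B=OOBB L=GGOO
After move 2 (F): F=GRGR U=WWOG R=WBWR D=RBYY L=GYOY
After move 3 (U): U=OWGW F=WBGR R=OOWR B=GYBB L=GROY
After move 4 (R'): R=OROW U=OBGG F=WWGW D=RBYR B=YYBB
After move 5 (U): U=GOGB F=ORGW R=YYOW B=GRBB L=WWOY
After move 6 (F'): F=RWOG U=GOYO R=BYRW D=WYYR L=WBOG
After move 7 (U'): U=OOGY F=WBOG R=RWRW B=BYBB L=GROG
Query 1: D[3] = R
Query 2: R[0] = R
Query 3: U[3] = Y
Query 4: R[3] = W
Query 5: R[1] = W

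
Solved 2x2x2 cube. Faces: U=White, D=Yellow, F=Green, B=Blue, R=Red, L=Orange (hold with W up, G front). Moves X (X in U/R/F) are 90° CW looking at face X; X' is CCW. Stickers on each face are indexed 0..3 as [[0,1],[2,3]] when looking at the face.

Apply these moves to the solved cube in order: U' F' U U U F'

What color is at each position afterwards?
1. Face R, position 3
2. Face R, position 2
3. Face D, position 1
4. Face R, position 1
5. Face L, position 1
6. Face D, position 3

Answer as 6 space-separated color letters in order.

Answer: R B W G G Y

Derivation:
After move 1 (U'): U=WWWW F=OOGG R=GGRR B=RRBB L=BBOO
After move 2 (F'): F=OGOG U=WWGR R=YGYR D=BOYY L=BWOW
After move 3 (U): U=GWRW F=YGOG R=RRYR B=BWBB L=OGOW
After move 4 (U): U=RGWW F=RROG R=BWYR B=OGBB L=YGOW
After move 5 (U): U=WRWG F=BWOG R=OGYR B=YGBB L=RROW
After move 6 (F'): F=WGBO U=WROY R=OGBR D=RWYY L=RGOW
Query 1: R[3] = R
Query 2: R[2] = B
Query 3: D[1] = W
Query 4: R[1] = G
Query 5: L[1] = G
Query 6: D[3] = Y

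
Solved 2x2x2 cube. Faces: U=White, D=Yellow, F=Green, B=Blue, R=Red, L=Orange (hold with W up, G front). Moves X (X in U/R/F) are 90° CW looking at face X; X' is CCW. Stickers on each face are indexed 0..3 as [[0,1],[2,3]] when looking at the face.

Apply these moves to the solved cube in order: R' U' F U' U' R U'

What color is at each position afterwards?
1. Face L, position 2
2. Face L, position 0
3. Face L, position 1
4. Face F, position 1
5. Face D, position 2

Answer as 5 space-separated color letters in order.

Answer: O B O W Y

Derivation:
After move 1 (R'): R=RRRR U=WBWB F=GWGW D=YGYG B=YBYB
After move 2 (U'): U=BBWW F=OOGW R=GWRR B=RRYB L=YBOO
After move 3 (F): F=GOWO U=BBOB R=WWWR D=RGYG L=YYOG
After move 4 (U'): U=BBBO F=YYWO R=GOWR B=WWYB L=RROG
After move 5 (U'): U=BOBB F=RRWO R=YYWR B=GOYB L=WWOG
After move 6 (R): R=WYRY U=BRBO F=RGWG D=RYYG B=BOOB
After move 7 (U'): U=ROBB F=WWWG R=RGRY B=WYOB L=BOOG
Query 1: L[2] = O
Query 2: L[0] = B
Query 3: L[1] = O
Query 4: F[1] = W
Query 5: D[2] = Y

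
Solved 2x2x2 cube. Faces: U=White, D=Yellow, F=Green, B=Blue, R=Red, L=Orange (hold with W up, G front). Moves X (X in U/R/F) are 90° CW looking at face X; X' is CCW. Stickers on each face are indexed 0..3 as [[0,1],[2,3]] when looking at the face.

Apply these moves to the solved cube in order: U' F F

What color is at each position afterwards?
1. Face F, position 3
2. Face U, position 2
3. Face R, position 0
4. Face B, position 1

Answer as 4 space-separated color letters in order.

Answer: O Y O R

Derivation:
After move 1 (U'): U=WWWW F=OOGG R=GGRR B=RRBB L=BBOO
After move 2 (F): F=GOGO U=WWOB R=WGWR D=RGYY L=BYOY
After move 3 (F): F=GGOO U=WWYY R=OGBR D=WWYY L=BROG
Query 1: F[3] = O
Query 2: U[2] = Y
Query 3: R[0] = O
Query 4: B[1] = R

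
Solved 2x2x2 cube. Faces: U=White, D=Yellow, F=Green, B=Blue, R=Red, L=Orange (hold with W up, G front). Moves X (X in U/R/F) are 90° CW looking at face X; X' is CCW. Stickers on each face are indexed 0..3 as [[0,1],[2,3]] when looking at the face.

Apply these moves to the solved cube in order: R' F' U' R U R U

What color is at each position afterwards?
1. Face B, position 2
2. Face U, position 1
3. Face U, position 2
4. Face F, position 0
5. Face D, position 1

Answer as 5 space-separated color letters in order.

After move 1 (R'): R=RRRR U=WBWB F=GWGW D=YGYG B=YBYB
After move 2 (F'): F=WWGG U=WBRR R=GRYR D=OOYG L=OBOW
After move 3 (U'): U=BRWR F=OBGG R=WWYR B=GRYB L=YBOW
After move 4 (R): R=YWRW U=BBWG F=OOGG D=OYYG B=RRRB
After move 5 (U): U=WBGB F=YWGG R=RRRW B=YBRB L=OOOW
After move 6 (R): R=RRWR U=WWGG F=YYGG D=ORYY B=BBBB
After move 7 (U): U=GWGW F=RRGG R=BBWR B=OOBB L=YYOW
Query 1: B[2] = B
Query 2: U[1] = W
Query 3: U[2] = G
Query 4: F[0] = R
Query 5: D[1] = R

Answer: B W G R R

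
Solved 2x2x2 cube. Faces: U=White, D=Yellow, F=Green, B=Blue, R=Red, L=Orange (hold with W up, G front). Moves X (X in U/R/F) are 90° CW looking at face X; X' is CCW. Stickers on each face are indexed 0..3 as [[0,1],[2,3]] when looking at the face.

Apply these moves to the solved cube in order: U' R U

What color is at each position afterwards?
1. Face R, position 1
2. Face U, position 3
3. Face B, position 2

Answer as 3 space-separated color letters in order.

Answer: R O W

Derivation:
After move 1 (U'): U=WWWW F=OOGG R=GGRR B=RRBB L=BBOO
After move 2 (R): R=RGRG U=WOWG F=OYGY D=YBYR B=WRWB
After move 3 (U): U=WWGO F=RGGY R=WRRG B=BBWB L=OYOO
Query 1: R[1] = R
Query 2: U[3] = O
Query 3: B[2] = W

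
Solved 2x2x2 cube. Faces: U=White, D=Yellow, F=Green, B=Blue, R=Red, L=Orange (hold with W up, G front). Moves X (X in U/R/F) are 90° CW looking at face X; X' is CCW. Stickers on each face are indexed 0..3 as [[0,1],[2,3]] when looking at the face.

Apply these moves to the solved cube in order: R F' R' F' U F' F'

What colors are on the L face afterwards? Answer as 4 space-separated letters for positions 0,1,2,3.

After move 1 (R): R=RRRR U=WGWG F=GYGY D=YBYB B=WBWB
After move 2 (F'): F=YYGG U=WGRR R=BRYR D=OOYB L=OGOW
After move 3 (R'): R=RRBY U=WWRW F=YGGR D=OYYG B=BBOB
After move 4 (F'): F=GRYG U=WWRB R=YROY D=GWYG L=OWOR
After move 5 (U): U=RWBW F=YRYG R=BBOY B=OWOB L=GROR
After move 6 (F'): F=RGYY U=RWBO R=WBGY D=RRYG L=GWOB
After move 7 (F'): F=GYRY U=RWWG R=RBRY D=WBYG L=GOOB
Query: L face = GOOB

Answer: G O O B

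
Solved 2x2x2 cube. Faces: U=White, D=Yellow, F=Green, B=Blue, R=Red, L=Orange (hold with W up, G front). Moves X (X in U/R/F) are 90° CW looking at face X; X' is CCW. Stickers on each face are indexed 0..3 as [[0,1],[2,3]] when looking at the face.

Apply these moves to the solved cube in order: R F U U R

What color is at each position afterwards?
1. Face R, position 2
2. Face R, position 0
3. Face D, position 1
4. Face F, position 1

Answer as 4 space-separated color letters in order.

Answer: R G W R

Derivation:
After move 1 (R): R=RRRR U=WGWG F=GYGY D=YBYB B=WBWB
After move 2 (F): F=GGYY U=WGOO R=WRGR D=RRYB L=OYOB
After move 3 (U): U=OWOG F=WRYY R=WBGR B=OYWB L=GGOB
After move 4 (U): U=OOGW F=WBYY R=OYGR B=GGWB L=WROB
After move 5 (R): R=GORY U=OBGY F=WRYB D=RWYG B=WGOB
Query 1: R[2] = R
Query 2: R[0] = G
Query 3: D[1] = W
Query 4: F[1] = R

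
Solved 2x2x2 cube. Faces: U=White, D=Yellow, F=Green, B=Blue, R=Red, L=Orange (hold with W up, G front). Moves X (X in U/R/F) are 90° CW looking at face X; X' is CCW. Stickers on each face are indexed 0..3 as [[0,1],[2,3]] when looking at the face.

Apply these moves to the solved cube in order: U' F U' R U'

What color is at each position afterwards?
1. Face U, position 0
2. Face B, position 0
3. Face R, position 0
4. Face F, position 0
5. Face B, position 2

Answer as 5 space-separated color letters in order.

Answer: Y W B R B

Derivation:
After move 1 (U'): U=WWWW F=OOGG R=GGRR B=RRBB L=BBOO
After move 2 (F): F=GOGO U=WWOB R=WGWR D=RGYY L=BYOY
After move 3 (U'): U=WBWO F=BYGO R=GOWR B=WGBB L=RROY
After move 4 (R): R=WGRO U=WYWO F=BGGY D=RBYW B=OGBB
After move 5 (U'): U=YOWW F=RRGY R=BGRO B=WGBB L=OGOY
Query 1: U[0] = Y
Query 2: B[0] = W
Query 3: R[0] = B
Query 4: F[0] = R
Query 5: B[2] = B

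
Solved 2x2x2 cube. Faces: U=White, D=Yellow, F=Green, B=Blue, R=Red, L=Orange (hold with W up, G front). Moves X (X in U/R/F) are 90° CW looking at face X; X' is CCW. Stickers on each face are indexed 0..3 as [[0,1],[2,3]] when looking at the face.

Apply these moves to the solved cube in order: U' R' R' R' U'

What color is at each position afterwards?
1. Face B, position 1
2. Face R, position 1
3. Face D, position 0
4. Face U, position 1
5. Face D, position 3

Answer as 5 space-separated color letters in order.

After move 1 (U'): U=WWWW F=OOGG R=GGRR B=RRBB L=BBOO
After move 2 (R'): R=GRGR U=WBWR F=OWGW D=YOYG B=YRYB
After move 3 (R'): R=RRGG U=WYWY F=OBGR D=YWYW B=GROB
After move 4 (R'): R=RGRG U=WOWG F=OYGY D=YBYR B=WRWB
After move 5 (U'): U=OGWW F=BBGY R=OYRG B=RGWB L=WROO
Query 1: B[1] = G
Query 2: R[1] = Y
Query 3: D[0] = Y
Query 4: U[1] = G
Query 5: D[3] = R

Answer: G Y Y G R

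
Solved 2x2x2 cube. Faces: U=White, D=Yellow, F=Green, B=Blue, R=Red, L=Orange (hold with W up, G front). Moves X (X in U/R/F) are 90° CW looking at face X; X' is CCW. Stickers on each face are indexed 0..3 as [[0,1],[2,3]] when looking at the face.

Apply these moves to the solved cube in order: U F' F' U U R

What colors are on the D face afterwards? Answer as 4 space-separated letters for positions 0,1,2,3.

Answer: W B Y G

Derivation:
After move 1 (U): U=WWWW F=RRGG R=BBRR B=OOBB L=GGOO
After move 2 (F'): F=RGRG U=WWBR R=YBYR D=GOYY L=GWOW
After move 3 (F'): F=GGRR U=WWYY R=OBGR D=WWYY L=GROB
After move 4 (U): U=YWYW F=OBRR R=OOGR B=GRBB L=GGOB
After move 5 (U): U=YYWW F=OORR R=GRGR B=GGBB L=OBOB
After move 6 (R): R=GGRR U=YOWR F=OWRY D=WBYG B=WGYB
Query: D face = WBYG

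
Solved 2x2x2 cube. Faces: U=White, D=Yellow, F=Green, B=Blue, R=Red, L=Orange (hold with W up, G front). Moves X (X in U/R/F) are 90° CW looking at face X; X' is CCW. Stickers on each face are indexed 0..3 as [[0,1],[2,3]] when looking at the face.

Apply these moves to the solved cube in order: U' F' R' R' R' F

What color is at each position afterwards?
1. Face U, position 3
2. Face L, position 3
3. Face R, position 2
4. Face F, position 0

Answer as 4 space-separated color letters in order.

Answer: W B G O

Derivation:
After move 1 (U'): U=WWWW F=OOGG R=GGRR B=RRBB L=BBOO
After move 2 (F'): F=OGOG U=WWGR R=YGYR D=BOYY L=BWOW
After move 3 (R'): R=GRYY U=WBGR F=OWOR D=BGYG B=YROB
After move 4 (R'): R=RYGY U=WOGY F=OBOR D=BWYR B=GRGB
After move 5 (R'): R=YYRG U=WGGG F=OOOY D=BBYR B=RRWB
After move 6 (F): F=OOYO U=WGWW R=GYGG D=RYYR L=BBOB
Query 1: U[3] = W
Query 2: L[3] = B
Query 3: R[2] = G
Query 4: F[0] = O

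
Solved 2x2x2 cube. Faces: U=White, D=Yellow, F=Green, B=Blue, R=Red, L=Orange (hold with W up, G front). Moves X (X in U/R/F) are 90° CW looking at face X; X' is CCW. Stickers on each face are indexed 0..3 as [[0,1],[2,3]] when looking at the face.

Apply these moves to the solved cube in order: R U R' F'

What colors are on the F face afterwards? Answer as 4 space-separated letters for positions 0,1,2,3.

Answer: W G R G

Derivation:
After move 1 (R): R=RRRR U=WGWG F=GYGY D=YBYB B=WBWB
After move 2 (U): U=WWGG F=RRGY R=WBRR B=OOWB L=GYOO
After move 3 (R'): R=BRWR U=WWGO F=RWGG D=YRYY B=BOBB
After move 4 (F'): F=WGRG U=WWBW R=RRYR D=YOYY L=GOOG
Query: F face = WGRG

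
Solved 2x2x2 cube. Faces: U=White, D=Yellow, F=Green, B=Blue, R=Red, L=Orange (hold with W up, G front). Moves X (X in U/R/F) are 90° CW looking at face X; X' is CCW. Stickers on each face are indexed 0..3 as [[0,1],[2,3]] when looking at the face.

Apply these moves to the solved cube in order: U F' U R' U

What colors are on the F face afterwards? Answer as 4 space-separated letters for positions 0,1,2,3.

Answer: O R R W

Derivation:
After move 1 (U): U=WWWW F=RRGG R=BBRR B=OOBB L=GGOO
After move 2 (F'): F=RGRG U=WWBR R=YBYR D=GOYY L=GWOW
After move 3 (U): U=BWRW F=YBRG R=OOYR B=GWBB L=RGOW
After move 4 (R'): R=OROY U=BBRG F=YWRW D=GBYG B=YWOB
After move 5 (U): U=RBGB F=ORRW R=YWOY B=RGOB L=YWOW
Query: F face = ORRW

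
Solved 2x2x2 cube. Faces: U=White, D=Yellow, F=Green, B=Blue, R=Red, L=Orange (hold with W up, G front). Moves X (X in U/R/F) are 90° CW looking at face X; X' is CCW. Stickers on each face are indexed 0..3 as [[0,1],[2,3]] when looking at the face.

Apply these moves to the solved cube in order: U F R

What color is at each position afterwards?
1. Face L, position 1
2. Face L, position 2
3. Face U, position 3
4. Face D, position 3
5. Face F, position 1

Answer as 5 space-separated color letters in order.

After move 1 (U): U=WWWW F=RRGG R=BBRR B=OOBB L=GGOO
After move 2 (F): F=GRGR U=WWOG R=WBWR D=RBYY L=GYOY
After move 3 (R): R=WWRB U=WROR F=GBGY D=RBYO B=GOWB
Query 1: L[1] = Y
Query 2: L[2] = O
Query 3: U[3] = R
Query 4: D[3] = O
Query 5: F[1] = B

Answer: Y O R O B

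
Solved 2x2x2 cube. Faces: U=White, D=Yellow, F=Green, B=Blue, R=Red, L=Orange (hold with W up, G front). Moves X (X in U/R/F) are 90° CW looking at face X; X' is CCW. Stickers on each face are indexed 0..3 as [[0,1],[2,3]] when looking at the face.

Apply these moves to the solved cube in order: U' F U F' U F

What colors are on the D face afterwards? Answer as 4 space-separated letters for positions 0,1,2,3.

Answer: R B Y Y

Derivation:
After move 1 (U'): U=WWWW F=OOGG R=GGRR B=RRBB L=BBOO
After move 2 (F): F=GOGO U=WWOB R=WGWR D=RGYY L=BYOY
After move 3 (U): U=OWBW F=WGGO R=RRWR B=BYBB L=GOOY
After move 4 (F'): F=GOWG U=OWRW R=GRRR D=OYYY L=GWOB
After move 5 (U): U=ROWW F=GRWG R=BYRR B=GWBB L=GOOB
After move 6 (F): F=WGGR U=ROBO R=WYWR D=RBYY L=GOOY
Query: D face = RBYY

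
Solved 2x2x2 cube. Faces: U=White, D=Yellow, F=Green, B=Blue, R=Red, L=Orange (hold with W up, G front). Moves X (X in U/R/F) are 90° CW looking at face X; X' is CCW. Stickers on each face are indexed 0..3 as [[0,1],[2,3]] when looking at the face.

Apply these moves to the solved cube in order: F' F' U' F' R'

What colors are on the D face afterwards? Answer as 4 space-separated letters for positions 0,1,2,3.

Answer: B G Y G

Derivation:
After move 1 (F'): F=GGGG U=WWRR R=YRYR D=OOYY L=OWOW
After move 2 (F'): F=GGGG U=WWYY R=OROR D=WWYY L=OROR
After move 3 (U'): U=WYWY F=ORGG R=GGOR B=ORBB L=BBOR
After move 4 (F'): F=RGOG U=WYGO R=WGWR D=BRYY L=BYOW
After move 5 (R'): R=GRWW U=WBGO F=RYOO D=BGYG B=YRRB
Query: D face = BGYG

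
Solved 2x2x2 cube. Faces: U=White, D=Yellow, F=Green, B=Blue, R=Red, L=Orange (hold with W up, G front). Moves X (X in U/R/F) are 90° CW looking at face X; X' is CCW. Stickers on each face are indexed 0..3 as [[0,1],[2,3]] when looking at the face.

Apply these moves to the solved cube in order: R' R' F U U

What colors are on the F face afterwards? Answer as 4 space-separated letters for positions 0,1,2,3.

Answer: G B B B

Derivation:
After move 1 (R'): R=RRRR U=WBWB F=GWGW D=YGYG B=YBYB
After move 2 (R'): R=RRRR U=WYWY F=GBGB D=YWYW B=GBGB
After move 3 (F): F=GGBB U=WYOO R=WRYR D=RRYW L=OYOW
After move 4 (U): U=OWOY F=WRBB R=GBYR B=OYGB L=GGOW
After move 5 (U): U=OOYW F=GBBB R=OYYR B=GGGB L=WROW
Query: F face = GBBB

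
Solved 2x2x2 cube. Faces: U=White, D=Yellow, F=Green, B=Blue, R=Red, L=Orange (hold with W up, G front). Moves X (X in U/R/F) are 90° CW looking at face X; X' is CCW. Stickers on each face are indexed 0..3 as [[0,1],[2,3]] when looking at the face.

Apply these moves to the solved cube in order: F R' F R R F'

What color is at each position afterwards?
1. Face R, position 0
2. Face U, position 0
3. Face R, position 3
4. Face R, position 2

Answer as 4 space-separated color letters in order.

Answer: B W O W

Derivation:
After move 1 (F): F=GGGG U=WWOO R=WRWR D=RRYY L=OYOY
After move 2 (R'): R=RRWW U=WBOB F=GWGO D=RGYG B=YBRB
After move 3 (F): F=GGOW U=WBYY R=ORBW D=WRYG L=OROG
After move 4 (R): R=BOWR U=WGYW F=GROG D=WRYY B=YBBB
After move 5 (R): R=WBRO U=WRYG F=GROY D=WBYY B=WBGB
After move 6 (F'): F=RYGO U=WRWR R=BBWO D=RGYY L=OGOY
Query 1: R[0] = B
Query 2: U[0] = W
Query 3: R[3] = O
Query 4: R[2] = W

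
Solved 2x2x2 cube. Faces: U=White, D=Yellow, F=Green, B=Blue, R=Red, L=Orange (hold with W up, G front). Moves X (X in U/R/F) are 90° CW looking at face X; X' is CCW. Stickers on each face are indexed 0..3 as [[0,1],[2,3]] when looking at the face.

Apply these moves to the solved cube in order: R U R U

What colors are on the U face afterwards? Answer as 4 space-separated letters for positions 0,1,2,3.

After move 1 (R): R=RRRR U=WGWG F=GYGY D=YBYB B=WBWB
After move 2 (U): U=WWGG F=RRGY R=WBRR B=OOWB L=GYOO
After move 3 (R): R=RWRB U=WRGY F=RBGB D=YWYO B=GOWB
After move 4 (U): U=GWYR F=RWGB R=GORB B=GYWB L=RBOO
Query: U face = GWYR

Answer: G W Y R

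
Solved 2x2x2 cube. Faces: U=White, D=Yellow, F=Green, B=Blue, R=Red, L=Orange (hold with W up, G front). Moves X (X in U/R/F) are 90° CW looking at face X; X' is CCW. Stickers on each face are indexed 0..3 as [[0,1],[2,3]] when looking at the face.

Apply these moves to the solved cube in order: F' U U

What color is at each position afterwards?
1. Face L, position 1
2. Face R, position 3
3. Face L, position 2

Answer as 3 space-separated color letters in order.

After move 1 (F'): F=GGGG U=WWRR R=YRYR D=OOYY L=OWOW
After move 2 (U): U=RWRW F=YRGG R=BBYR B=OWBB L=GGOW
After move 3 (U): U=RRWW F=BBGG R=OWYR B=GGBB L=YROW
Query 1: L[1] = R
Query 2: R[3] = R
Query 3: L[2] = O

Answer: R R O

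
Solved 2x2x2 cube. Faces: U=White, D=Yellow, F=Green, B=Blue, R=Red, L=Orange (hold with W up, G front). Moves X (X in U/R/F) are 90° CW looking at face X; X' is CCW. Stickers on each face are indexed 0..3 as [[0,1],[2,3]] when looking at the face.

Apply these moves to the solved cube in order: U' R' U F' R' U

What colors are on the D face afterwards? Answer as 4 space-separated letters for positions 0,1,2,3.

After move 1 (U'): U=WWWW F=OOGG R=GGRR B=RRBB L=BBOO
After move 2 (R'): R=GRGR U=WBWR F=OWGW D=YOYG B=YRYB
After move 3 (U): U=WWRB F=GRGW R=YRGR B=BBYB L=OWOO
After move 4 (F'): F=RWGG U=WWYG R=ORYR D=WOYG L=OBOR
After move 5 (R'): R=RROY U=WYYB F=RWGG D=WWYG B=GBOB
After move 6 (U): U=YWBY F=RRGG R=GBOY B=OBOB L=RWOR
Query: D face = WWYG

Answer: W W Y G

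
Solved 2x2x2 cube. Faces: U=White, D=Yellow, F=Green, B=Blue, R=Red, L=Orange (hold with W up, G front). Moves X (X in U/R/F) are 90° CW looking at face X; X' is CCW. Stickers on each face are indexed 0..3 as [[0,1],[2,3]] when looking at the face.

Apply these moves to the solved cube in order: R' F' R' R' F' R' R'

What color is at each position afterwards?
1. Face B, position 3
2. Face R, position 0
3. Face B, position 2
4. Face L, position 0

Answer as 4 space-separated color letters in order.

Answer: B G Y O

Derivation:
After move 1 (R'): R=RRRR U=WBWB F=GWGW D=YGYG B=YBYB
After move 2 (F'): F=WWGG U=WBRR R=GRYR D=OOYG L=OBOW
After move 3 (R'): R=RRGY U=WYRY F=WBGR D=OWYG B=GBOB
After move 4 (R'): R=RYRG U=WORG F=WYGY D=OBYR B=GBWB
After move 5 (F'): F=YYWG U=WORR R=BYOG D=BWYR L=OGOR
After move 6 (R'): R=YGBO U=WWRG F=YOWR D=BYYG B=RBWB
After move 7 (R'): R=GOYB U=WWRR F=YWWG D=BOYR B=GBYB
Query 1: B[3] = B
Query 2: R[0] = G
Query 3: B[2] = Y
Query 4: L[0] = O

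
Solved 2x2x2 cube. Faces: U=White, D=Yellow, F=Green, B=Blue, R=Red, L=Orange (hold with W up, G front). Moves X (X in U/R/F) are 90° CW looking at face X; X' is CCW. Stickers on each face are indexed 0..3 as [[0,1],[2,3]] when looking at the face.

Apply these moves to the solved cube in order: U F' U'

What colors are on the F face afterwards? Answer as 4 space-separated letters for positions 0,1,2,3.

After move 1 (U): U=WWWW F=RRGG R=BBRR B=OOBB L=GGOO
After move 2 (F'): F=RGRG U=WWBR R=YBYR D=GOYY L=GWOW
After move 3 (U'): U=WRWB F=GWRG R=RGYR B=YBBB L=OOOW
Query: F face = GWRG

Answer: G W R G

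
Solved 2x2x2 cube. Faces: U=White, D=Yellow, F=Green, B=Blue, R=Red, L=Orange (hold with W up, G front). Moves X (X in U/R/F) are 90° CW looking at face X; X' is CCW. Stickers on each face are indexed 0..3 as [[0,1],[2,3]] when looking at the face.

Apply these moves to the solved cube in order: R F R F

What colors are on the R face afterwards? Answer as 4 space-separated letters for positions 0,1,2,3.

After move 1 (R): R=RRRR U=WGWG F=GYGY D=YBYB B=WBWB
After move 2 (F): F=GGYY U=WGOO R=WRGR D=RRYB L=OYOB
After move 3 (R): R=GWRR U=WGOY F=GRYB D=RWYW B=OBGB
After move 4 (F): F=YGBR U=WGBY R=OWYR D=RGYW L=OROW
Query: R face = OWYR

Answer: O W Y R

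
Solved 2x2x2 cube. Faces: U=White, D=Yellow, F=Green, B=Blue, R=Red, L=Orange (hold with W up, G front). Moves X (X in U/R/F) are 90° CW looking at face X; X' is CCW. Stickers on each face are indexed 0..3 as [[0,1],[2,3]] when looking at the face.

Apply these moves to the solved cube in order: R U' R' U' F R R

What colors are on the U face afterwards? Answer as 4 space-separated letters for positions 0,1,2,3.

After move 1 (R): R=RRRR U=WGWG F=GYGY D=YBYB B=WBWB
After move 2 (U'): U=GGWW F=OOGY R=GYRR B=RRWB L=WBOO
After move 3 (R'): R=YRGR U=GWWR F=OGGW D=YOYY B=BRBB
After move 4 (U'): U=WRGW F=WBGW R=OGGR B=YRBB L=BROO
After move 5 (F): F=GWWB U=WROR R=GGWR D=GOYY L=BYOO
After move 6 (R): R=WGRG U=WWOB F=GOWY D=GBYY B=RRRB
After move 7 (R): R=RWGG U=WOOY F=GBWY D=GRYR B=BRWB
Query: U face = WOOY

Answer: W O O Y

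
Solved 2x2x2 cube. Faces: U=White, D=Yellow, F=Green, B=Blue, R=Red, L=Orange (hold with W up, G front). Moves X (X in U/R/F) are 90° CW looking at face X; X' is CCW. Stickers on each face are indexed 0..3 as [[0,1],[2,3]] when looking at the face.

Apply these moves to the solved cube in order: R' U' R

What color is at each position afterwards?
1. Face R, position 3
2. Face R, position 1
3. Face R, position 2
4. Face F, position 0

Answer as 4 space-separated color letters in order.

Answer: W G R O

Derivation:
After move 1 (R'): R=RRRR U=WBWB F=GWGW D=YGYG B=YBYB
After move 2 (U'): U=BBWW F=OOGW R=GWRR B=RRYB L=YBOO
After move 3 (R): R=RGRW U=BOWW F=OGGG D=YYYR B=WRBB
Query 1: R[3] = W
Query 2: R[1] = G
Query 3: R[2] = R
Query 4: F[0] = O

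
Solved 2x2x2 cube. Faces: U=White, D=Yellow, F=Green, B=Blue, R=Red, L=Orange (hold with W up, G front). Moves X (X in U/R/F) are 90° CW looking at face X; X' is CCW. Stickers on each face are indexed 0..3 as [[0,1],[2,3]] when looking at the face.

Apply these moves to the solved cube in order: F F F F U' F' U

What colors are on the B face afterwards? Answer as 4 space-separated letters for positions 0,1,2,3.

After move 1 (F): F=GGGG U=WWOO R=WRWR D=RRYY L=OYOY
After move 2 (F): F=GGGG U=WWYY R=OROR D=WWYY L=OROR
After move 3 (F): F=GGGG U=WWRR R=YRYR D=OOYY L=OWOW
After move 4 (F): F=GGGG U=WWWW R=RRRR D=YYYY L=OOOO
After move 5 (U'): U=WWWW F=OOGG R=GGRR B=RRBB L=BBOO
After move 6 (F'): F=OGOG U=WWGR R=YGYR D=BOYY L=BWOW
After move 7 (U): U=GWRW F=YGOG R=RRYR B=BWBB L=OGOW
Query: B face = BWBB

Answer: B W B B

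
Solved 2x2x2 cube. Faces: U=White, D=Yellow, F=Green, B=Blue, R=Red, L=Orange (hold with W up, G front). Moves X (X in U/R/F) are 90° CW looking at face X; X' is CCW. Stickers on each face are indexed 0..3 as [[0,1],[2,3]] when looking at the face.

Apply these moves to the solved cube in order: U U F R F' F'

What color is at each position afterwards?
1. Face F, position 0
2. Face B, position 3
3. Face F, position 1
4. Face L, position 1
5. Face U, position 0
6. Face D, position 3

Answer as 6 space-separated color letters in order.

Answer: Y B G R W G

Derivation:
After move 1 (U): U=WWWW F=RRGG R=BBRR B=OOBB L=GGOO
After move 2 (U): U=WWWW F=BBGG R=OORR B=GGBB L=RROO
After move 3 (F): F=GBGB U=WWOR R=WOWR D=ROYY L=RYOY
After move 4 (R): R=WWRO U=WBOB F=GOGY D=RBYG B=RGWB
After move 5 (F'): F=OYGG U=WBWR R=BWRO D=YYYG L=RBOO
After move 6 (F'): F=YGOG U=WBBR R=YWYO D=BOYG L=RROW
Query 1: F[0] = Y
Query 2: B[3] = B
Query 3: F[1] = G
Query 4: L[1] = R
Query 5: U[0] = W
Query 6: D[3] = G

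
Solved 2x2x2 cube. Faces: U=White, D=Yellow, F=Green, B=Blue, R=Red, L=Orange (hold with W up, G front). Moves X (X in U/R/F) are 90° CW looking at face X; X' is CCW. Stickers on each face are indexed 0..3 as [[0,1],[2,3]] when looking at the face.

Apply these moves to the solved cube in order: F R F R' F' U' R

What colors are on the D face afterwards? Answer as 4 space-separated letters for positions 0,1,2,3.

After move 1 (F): F=GGGG U=WWOO R=WRWR D=RRYY L=OYOY
After move 2 (R): R=WWRR U=WGOG F=GRGY D=RBYB B=OBWB
After move 3 (F): F=GGYR U=WGYY R=OWGR D=RWYB L=OROB
After move 4 (R'): R=WROG U=WWYO F=GGYY D=RGYR B=BBWB
After move 5 (F'): F=GYGY U=WWWO R=GRRG D=RBYR L=OOOY
After move 6 (U'): U=WOWW F=OOGY R=GYRG B=GRWB L=BBOY
After move 7 (R): R=RGGY U=WOWY F=OBGR D=RWYG B=WROB
Query: D face = RWYG

Answer: R W Y G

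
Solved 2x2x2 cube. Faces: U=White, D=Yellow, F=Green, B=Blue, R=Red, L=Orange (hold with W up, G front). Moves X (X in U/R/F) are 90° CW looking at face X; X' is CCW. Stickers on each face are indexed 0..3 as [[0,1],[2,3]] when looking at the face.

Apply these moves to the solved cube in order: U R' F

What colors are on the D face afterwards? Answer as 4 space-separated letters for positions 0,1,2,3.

After move 1 (U): U=WWWW F=RRGG R=BBRR B=OOBB L=GGOO
After move 2 (R'): R=BRBR U=WBWO F=RWGW D=YRYG B=YOYB
After move 3 (F): F=GRWW U=WBOG R=WROR D=BBYG L=GYOR
Query: D face = BBYG

Answer: B B Y G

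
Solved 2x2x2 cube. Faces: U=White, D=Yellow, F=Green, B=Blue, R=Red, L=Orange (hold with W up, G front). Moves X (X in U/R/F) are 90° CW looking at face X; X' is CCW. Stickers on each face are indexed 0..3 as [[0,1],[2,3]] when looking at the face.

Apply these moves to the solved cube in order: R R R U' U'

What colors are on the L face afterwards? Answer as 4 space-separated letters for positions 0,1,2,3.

After move 1 (R): R=RRRR U=WGWG F=GYGY D=YBYB B=WBWB
After move 2 (R): R=RRRR U=WYWY F=GBGB D=YWYW B=GBGB
After move 3 (R): R=RRRR U=WBWB F=GWGW D=YGYG B=YBYB
After move 4 (U'): U=BBWW F=OOGW R=GWRR B=RRYB L=YBOO
After move 5 (U'): U=BWBW F=YBGW R=OORR B=GWYB L=RROO
Query: L face = RROO

Answer: R R O O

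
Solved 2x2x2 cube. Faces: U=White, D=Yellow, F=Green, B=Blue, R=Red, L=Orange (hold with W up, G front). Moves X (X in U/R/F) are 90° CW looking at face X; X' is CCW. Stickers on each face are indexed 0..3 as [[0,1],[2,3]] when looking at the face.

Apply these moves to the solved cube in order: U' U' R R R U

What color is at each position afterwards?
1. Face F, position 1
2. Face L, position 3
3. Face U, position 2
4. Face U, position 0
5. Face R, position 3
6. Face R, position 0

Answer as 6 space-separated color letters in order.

After move 1 (U'): U=WWWW F=OOGG R=GGRR B=RRBB L=BBOO
After move 2 (U'): U=WWWW F=BBGG R=OORR B=GGBB L=RROO
After move 3 (R): R=RORO U=WBWG F=BYGY D=YBYG B=WGWB
After move 4 (R): R=RROO U=WYWY F=BBGG D=YWYW B=GGBB
After move 5 (R): R=OROR U=WBWG F=BWGW D=YBYG B=YGYB
After move 6 (U): U=WWGB F=ORGW R=YGOR B=RRYB L=BWOO
Query 1: F[1] = R
Query 2: L[3] = O
Query 3: U[2] = G
Query 4: U[0] = W
Query 5: R[3] = R
Query 6: R[0] = Y

Answer: R O G W R Y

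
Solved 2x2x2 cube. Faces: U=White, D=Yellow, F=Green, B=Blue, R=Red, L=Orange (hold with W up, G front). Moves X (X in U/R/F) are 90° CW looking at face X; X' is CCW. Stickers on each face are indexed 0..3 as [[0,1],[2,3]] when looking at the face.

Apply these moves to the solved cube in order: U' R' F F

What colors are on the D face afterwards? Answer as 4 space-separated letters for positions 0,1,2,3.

After move 1 (U'): U=WWWW F=OOGG R=GGRR B=RRBB L=BBOO
After move 2 (R'): R=GRGR U=WBWR F=OWGW D=YOYG B=YRYB
After move 3 (F): F=GOWW U=WBOB R=WRRR D=GGYG L=BYOO
After move 4 (F): F=WGWO U=WBOY R=ORBR D=RWYG L=BGOG
Query: D face = RWYG

Answer: R W Y G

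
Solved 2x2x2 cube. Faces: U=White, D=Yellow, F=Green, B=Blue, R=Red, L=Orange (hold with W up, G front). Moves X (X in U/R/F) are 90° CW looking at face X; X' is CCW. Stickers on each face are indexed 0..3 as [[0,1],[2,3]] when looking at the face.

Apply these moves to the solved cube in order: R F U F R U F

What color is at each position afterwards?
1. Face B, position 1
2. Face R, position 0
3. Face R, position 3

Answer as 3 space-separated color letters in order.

Answer: R R B

Derivation:
After move 1 (R): R=RRRR U=WGWG F=GYGY D=YBYB B=WBWB
After move 2 (F): F=GGYY U=WGOO R=WRGR D=RRYB L=OYOB
After move 3 (U): U=OWOG F=WRYY R=WBGR B=OYWB L=GGOB
After move 4 (F): F=YWYR U=OWBG R=OBGR D=GWYB L=GROR
After move 5 (R): R=GORB U=OWBR F=YWYB D=GWYO B=GYWB
After move 6 (U): U=BORW F=GOYB R=GYRB B=GRWB L=YWOR
After move 7 (F): F=YGBO U=BORW R=RYWB D=RGYO L=YGOW
Query 1: B[1] = R
Query 2: R[0] = R
Query 3: R[3] = B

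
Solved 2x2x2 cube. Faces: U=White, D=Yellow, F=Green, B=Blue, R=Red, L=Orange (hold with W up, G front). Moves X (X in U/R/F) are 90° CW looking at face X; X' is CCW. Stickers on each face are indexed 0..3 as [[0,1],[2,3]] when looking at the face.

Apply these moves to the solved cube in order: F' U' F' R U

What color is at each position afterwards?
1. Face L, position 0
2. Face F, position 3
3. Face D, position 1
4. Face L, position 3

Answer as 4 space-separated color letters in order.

Answer: W Y B W

Derivation:
After move 1 (F'): F=GGGG U=WWRR R=YRYR D=OOYY L=OWOW
After move 2 (U'): U=WRWR F=OWGG R=GGYR B=YRBB L=BBOW
After move 3 (F'): F=WGOG U=WRGY R=OGOR D=BWYY L=BROW
After move 4 (R): R=OORG U=WGGG F=WWOY D=BBYY B=YRRB
After move 5 (U): U=GWGG F=OOOY R=YRRG B=BRRB L=WWOW
Query 1: L[0] = W
Query 2: F[3] = Y
Query 3: D[1] = B
Query 4: L[3] = W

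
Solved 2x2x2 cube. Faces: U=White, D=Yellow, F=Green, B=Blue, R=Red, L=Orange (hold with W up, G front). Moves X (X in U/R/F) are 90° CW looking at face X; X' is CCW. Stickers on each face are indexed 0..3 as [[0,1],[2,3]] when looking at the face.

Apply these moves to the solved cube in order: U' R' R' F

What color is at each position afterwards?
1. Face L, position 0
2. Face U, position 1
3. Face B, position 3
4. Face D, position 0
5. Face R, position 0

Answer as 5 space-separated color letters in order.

After move 1 (U'): U=WWWW F=OOGG R=GGRR B=RRBB L=BBOO
After move 2 (R'): R=GRGR U=WBWR F=OWGW D=YOYG B=YRYB
After move 3 (R'): R=RRGG U=WYWY F=OBGR D=YWYW B=GROB
After move 4 (F): F=GORB U=WYOB R=WRYG D=GRYW L=BYOW
Query 1: L[0] = B
Query 2: U[1] = Y
Query 3: B[3] = B
Query 4: D[0] = G
Query 5: R[0] = W

Answer: B Y B G W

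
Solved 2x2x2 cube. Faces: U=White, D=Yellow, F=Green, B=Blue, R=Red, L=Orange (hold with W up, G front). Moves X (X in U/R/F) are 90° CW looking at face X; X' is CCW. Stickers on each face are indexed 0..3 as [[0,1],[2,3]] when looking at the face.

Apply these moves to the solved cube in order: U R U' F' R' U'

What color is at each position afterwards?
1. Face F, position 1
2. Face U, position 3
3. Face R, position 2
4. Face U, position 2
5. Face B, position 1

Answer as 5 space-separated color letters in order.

Answer: W R B R B

Derivation:
After move 1 (U): U=WWWW F=RRGG R=BBRR B=OOBB L=GGOO
After move 2 (R): R=RBRB U=WRWG F=RYGY D=YBYO B=WOWB
After move 3 (U'): U=RGWW F=GGGY R=RYRB B=RBWB L=WOOO
After move 4 (F'): F=GYGG U=RGRR R=BYYB D=OOYO L=WWOW
After move 5 (R'): R=YBBY U=RWRR F=GGGR D=OYYG B=OBOB
After move 6 (U'): U=WRRR F=WWGR R=GGBY B=YBOB L=OBOW
Query 1: F[1] = W
Query 2: U[3] = R
Query 3: R[2] = B
Query 4: U[2] = R
Query 5: B[1] = B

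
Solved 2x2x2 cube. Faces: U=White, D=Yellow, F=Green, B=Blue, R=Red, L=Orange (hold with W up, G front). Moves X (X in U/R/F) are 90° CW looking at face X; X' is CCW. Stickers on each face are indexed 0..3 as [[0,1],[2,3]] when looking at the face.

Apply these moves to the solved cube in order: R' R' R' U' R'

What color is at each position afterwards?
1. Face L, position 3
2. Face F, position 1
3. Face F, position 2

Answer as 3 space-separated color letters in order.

Answer: O G G

Derivation:
After move 1 (R'): R=RRRR U=WBWB F=GWGW D=YGYG B=YBYB
After move 2 (R'): R=RRRR U=WYWY F=GBGB D=YWYW B=GBGB
After move 3 (R'): R=RRRR U=WGWG F=GYGY D=YBYB B=WBWB
After move 4 (U'): U=GGWW F=OOGY R=GYRR B=RRWB L=WBOO
After move 5 (R'): R=YRGR U=GWWR F=OGGW D=YOYY B=BRBB
Query 1: L[3] = O
Query 2: F[1] = G
Query 3: F[2] = G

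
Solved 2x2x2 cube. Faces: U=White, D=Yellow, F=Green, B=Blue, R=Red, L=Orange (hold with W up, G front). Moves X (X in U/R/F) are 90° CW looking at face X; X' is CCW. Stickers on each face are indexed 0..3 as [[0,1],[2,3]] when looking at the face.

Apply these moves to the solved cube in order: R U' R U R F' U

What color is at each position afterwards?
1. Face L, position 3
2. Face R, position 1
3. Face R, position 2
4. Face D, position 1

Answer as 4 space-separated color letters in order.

Answer: Y B Y O

Derivation:
After move 1 (R): R=RRRR U=WGWG F=GYGY D=YBYB B=WBWB
After move 2 (U'): U=GGWW F=OOGY R=GYRR B=RRWB L=WBOO
After move 3 (R): R=RGRY U=GOWY F=OBGB D=YWYR B=WRGB
After move 4 (U): U=WGYO F=RGGB R=WRRY B=WBGB L=OBOO
After move 5 (R): R=RWYR U=WGYB F=RWGR D=YGYW B=OBGB
After move 6 (F'): F=WRRG U=WGRY R=GWYR D=BOYW L=OBOY
After move 7 (U): U=RWYG F=GWRG R=OBYR B=OBGB L=WROY
Query 1: L[3] = Y
Query 2: R[1] = B
Query 3: R[2] = Y
Query 4: D[1] = O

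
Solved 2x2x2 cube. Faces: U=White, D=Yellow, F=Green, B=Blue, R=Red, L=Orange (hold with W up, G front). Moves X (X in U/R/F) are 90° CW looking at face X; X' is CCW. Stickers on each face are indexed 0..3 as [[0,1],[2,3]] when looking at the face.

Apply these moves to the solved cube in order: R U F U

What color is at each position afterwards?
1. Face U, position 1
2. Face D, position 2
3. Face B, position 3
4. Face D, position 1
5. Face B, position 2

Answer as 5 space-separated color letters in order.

Answer: W Y B W W

Derivation:
After move 1 (R): R=RRRR U=WGWG F=GYGY D=YBYB B=WBWB
After move 2 (U): U=WWGG F=RRGY R=WBRR B=OOWB L=GYOO
After move 3 (F): F=GRYR U=WWOY R=GBGR D=RWYB L=GYOB
After move 4 (U): U=OWYW F=GBYR R=OOGR B=GYWB L=GROB
Query 1: U[1] = W
Query 2: D[2] = Y
Query 3: B[3] = B
Query 4: D[1] = W
Query 5: B[2] = W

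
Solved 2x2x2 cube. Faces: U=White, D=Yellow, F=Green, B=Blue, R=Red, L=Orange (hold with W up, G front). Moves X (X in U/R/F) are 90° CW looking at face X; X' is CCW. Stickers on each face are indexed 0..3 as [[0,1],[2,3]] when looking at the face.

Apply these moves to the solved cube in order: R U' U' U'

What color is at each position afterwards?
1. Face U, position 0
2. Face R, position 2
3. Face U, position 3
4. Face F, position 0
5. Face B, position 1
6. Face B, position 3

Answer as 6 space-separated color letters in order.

Answer: W R G R O B

Derivation:
After move 1 (R): R=RRRR U=WGWG F=GYGY D=YBYB B=WBWB
After move 2 (U'): U=GGWW F=OOGY R=GYRR B=RRWB L=WBOO
After move 3 (U'): U=GWGW F=WBGY R=OORR B=GYWB L=RROO
After move 4 (U'): U=WWGG F=RRGY R=WBRR B=OOWB L=GYOO
Query 1: U[0] = W
Query 2: R[2] = R
Query 3: U[3] = G
Query 4: F[0] = R
Query 5: B[1] = O
Query 6: B[3] = B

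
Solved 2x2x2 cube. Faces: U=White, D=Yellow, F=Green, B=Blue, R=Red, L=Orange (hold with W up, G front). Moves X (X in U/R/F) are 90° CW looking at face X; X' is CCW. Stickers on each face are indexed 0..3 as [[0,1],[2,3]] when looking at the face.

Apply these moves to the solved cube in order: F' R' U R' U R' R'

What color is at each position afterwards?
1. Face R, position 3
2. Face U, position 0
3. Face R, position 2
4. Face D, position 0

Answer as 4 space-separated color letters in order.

After move 1 (F'): F=GGGG U=WWRR R=YRYR D=OOYY L=OWOW
After move 2 (R'): R=RRYY U=WBRB F=GWGR D=OGYG B=YBOB
After move 3 (U): U=RWBB F=RRGR R=YBYY B=OWOB L=GWOW
After move 4 (R'): R=BYYY U=ROBO F=RWGB D=ORYR B=GWGB
After move 5 (U): U=BROO F=BYGB R=GWYY B=GWGB L=RWOW
After move 6 (R'): R=WYGY U=BGOG F=BRGO D=OYYB B=RWRB
After move 7 (R'): R=YYWG U=BROR F=BGGG D=ORYO B=BWYB
Query 1: R[3] = G
Query 2: U[0] = B
Query 3: R[2] = W
Query 4: D[0] = O

Answer: G B W O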